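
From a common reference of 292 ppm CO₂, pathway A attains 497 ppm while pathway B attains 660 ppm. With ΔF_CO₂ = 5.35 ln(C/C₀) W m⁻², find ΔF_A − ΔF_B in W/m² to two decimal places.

ΔF_A − ΔF_B = -1.52 W/m²

ΔF_A = 5.35 ln(497/292) = 5.35 × 0.53184 = 2.8453 W/m².
ΔF_B = 5.35 ln(660/292) = 5.35 × 0.81549 = 4.3629 W/m².
Difference: 2.8453 − 4.3629 = -1.5176 W/m².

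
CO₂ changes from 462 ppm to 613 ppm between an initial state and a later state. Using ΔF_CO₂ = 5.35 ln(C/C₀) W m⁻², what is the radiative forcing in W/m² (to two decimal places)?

CO₂ absorption bands are partially saturated, so forcing scales with the logarithm of the concentration ratio.
CO₂: 5.35 × ln(613/462) = 5.35 × ln(1.32684) = 5.35 × 0.28280 = 1.5130 W/m².

ΔF = 1.51 W/m²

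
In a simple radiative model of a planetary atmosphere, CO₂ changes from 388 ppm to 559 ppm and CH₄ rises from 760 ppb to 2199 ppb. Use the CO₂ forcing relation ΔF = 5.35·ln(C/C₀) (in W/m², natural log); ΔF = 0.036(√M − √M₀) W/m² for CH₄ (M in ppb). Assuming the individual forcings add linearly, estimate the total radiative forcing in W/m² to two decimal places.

CO₂: 5.35 × ln(559/388) = 5.35 × ln(1.44072) = 5.35 × 0.36514 = 1.9535 W/m².
CH₄: 0.036 × (√2199 − √760) = 0.036 × (46.8935 − 27.5681) = 0.036 × 19.3254 = 0.6957 W/m².
Total ΔF = 1.9535 + 0.6957 = 2.6492 W/m².

ΔF = 2.65 W/m²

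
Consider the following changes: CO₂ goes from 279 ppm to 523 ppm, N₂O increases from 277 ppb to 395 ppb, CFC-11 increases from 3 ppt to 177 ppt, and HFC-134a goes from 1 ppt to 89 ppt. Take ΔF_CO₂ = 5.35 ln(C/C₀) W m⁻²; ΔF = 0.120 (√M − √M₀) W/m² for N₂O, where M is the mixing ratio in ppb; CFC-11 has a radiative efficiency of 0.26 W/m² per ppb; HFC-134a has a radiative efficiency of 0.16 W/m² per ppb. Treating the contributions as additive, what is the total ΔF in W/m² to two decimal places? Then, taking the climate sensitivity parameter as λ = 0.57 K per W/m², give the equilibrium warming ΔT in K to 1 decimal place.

ΔF = 3.81 W/m²; ΔT = 2.2 K

CO₂: 5.35 × ln(523/279) = 5.35 × ln(1.87455) = 5.35 × 0.62837 = 3.3618 W/m².
N₂O: 0.120 × (√395 − √277) = 0.120 × (19.8746 − 16.6433) = 0.120 × 3.2313 = 0.3878 W/m².
CFC-11: Δ = 177 − 3 = 174 ppt = 0.174 ppb; ΔF = 0.26 × 0.174 = 0.0452 W/m².
HFC-134a: Δ = 89 − 1 = 88 ppt = 0.088 ppb; ΔF = 0.16 × 0.088 = 0.0141 W/m².
Total ΔF = 3.3618 + 0.3878 + 0.0452 + 0.0141 = 3.8089 W/m².
ΔT = λ ΔF = 0.57 × 3.81 = 2.1717 K.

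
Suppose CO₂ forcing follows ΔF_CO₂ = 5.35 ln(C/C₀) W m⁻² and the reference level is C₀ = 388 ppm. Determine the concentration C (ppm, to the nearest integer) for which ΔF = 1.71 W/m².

C ≈ 534 ppm

Set 5.35 ln(C/388) = 1.71, so ln(C/388) = 1.71/5.35 = 0.31963.
Then C/388 = e^0.31963 = 1.37662, giving C = 388 × 1.37662 = 534.13 ppm.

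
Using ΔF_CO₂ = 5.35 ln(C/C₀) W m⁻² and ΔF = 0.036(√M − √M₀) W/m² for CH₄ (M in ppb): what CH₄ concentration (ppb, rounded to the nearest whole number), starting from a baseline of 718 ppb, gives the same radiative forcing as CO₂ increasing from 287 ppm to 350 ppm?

M ≈ 3168 ppb

CO₂ forcing: 5.35 × ln(350/287) = 5.35 × 0.198451 = 1.06171 W/m².
Set 0.036(√M − √718) = 1.06171: √M = 1.06171/0.036 + √718 = 29.4919 + 26.7955 = 56.2874.
M = (56.2874)² = 3168.27 ppb.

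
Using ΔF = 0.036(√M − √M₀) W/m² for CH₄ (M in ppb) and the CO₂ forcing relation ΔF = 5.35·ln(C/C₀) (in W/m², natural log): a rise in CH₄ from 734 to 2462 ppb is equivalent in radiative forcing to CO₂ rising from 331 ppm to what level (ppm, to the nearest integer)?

CH₄ forcing: 0.036 × (√2462 − √734) = 0.036 × (49.6185 − 27.0924) = 0.036 × 22.5261 = 0.81094 W/m².
Set 5.35 ln(C/331) = 0.81094: ln(C/331) = 0.81094/5.35 = 0.15158, so C = 331 × e^0.15158 = 331 × 1.16367 = 385.17 ppm.

C ≈ 385 ppm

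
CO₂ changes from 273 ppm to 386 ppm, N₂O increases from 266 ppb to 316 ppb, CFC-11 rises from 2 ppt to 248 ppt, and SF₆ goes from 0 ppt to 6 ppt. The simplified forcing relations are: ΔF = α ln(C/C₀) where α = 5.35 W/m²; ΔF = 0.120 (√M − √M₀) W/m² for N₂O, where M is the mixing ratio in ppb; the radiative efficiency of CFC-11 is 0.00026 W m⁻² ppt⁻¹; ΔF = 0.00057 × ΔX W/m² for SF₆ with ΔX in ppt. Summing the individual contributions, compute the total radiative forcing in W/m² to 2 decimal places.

ΔF = 2.10 W/m²

CO₂: 5.35 × ln(386/273) = 5.35 × ln(1.41392) = 5.35 × 0.34637 = 1.8531 W/m².
N₂O: 0.120 × (√316 − √266) = 0.120 × (17.7764 − 16.3095) = 0.120 × 1.4669 = 0.1760 W/m².
CFC-11: ΔF = 0.00026 × (248 − 2) = 0.00026 × 246 = 0.0640 W/m².
SF₆: ΔF = 0.00057 × (6 − 0) = 0.00057 × 6 = 0.0034 W/m².
Total ΔF = 1.8531 + 0.1760 + 0.0640 + 0.0034 = 2.0965 W/m².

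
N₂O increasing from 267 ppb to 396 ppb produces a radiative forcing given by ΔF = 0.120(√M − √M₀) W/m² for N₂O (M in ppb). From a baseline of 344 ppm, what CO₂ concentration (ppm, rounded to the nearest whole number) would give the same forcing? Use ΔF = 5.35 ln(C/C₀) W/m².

N₂O forcing: 0.120 × (√396 − √267) = 0.120 × (19.8997 − 16.3401) = 0.120 × 3.5596 = 0.42715 W/m².
Set 5.35 ln(C/344) = 0.42715: ln(C/344) = 0.42715/5.35 = 0.07984, so C = 344 × e^0.07984 = 344 × 1.08311 = 372.59 ppm.

C ≈ 373 ppm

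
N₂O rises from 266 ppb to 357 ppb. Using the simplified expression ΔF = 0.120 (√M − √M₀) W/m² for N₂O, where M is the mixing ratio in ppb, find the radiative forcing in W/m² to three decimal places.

ΔF = 0.310 W/m²

N₂O: 0.120 × (√357 − √266) = 0.120 × (18.8944 − 16.3095) = 0.120 × 2.5849 = 0.3102 W/m².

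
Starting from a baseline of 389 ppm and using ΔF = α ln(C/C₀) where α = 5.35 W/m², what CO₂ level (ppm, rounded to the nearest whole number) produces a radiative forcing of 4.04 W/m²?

C ≈ 828 ppm

Set 5.35 ln(C/389) = 4.04, so ln(C/389) = 4.04/5.35 = 0.75514.
Then C/389 = e^0.75514 = 2.12791, giving C = 389 × 2.12791 = 827.76 ppm.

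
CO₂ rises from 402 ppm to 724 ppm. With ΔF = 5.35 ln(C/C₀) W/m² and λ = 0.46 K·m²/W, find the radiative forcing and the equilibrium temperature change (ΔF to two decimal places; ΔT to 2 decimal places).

ΔF = 3.15 W/m²; ΔT = 1.45 K

CO₂: 5.35 × ln(724/402) = 5.35 × ln(1.80100) = 5.35 × 0.58834 = 3.1476 W/m².
ΔT = λ ΔF = 0.46 × 3.15 = 1.4490 K.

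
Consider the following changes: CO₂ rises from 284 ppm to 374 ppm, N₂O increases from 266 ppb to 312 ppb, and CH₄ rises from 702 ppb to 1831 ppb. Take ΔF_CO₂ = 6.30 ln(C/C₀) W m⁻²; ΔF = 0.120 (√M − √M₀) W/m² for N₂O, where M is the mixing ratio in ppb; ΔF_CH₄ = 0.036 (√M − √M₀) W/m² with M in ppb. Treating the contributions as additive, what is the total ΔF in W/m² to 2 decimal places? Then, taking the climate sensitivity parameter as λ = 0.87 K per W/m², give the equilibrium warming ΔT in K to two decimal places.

ΔF = 2.48 W/m²; ΔT = 2.16 K

CO₂: 6.30 × ln(374/284) = 6.30 × ln(1.31690) = 6.30 × 0.27528 = 1.7343 W/m².
N₂O: 0.120 × (√312 − √266) = 0.120 × (17.6635 − 16.3095) = 0.120 × 1.3540 = 0.1625 W/m².
CH₄: 0.036 × (√1831 − √702) = 0.036 × (42.7902 − 26.4953) = 0.036 × 16.2949 = 0.5866 W/m².
Total ΔF = 1.7343 + 0.1625 + 0.5866 = 2.4834 W/m².
ΔT = λ ΔF = 0.87 × 2.48 = 2.1576 K.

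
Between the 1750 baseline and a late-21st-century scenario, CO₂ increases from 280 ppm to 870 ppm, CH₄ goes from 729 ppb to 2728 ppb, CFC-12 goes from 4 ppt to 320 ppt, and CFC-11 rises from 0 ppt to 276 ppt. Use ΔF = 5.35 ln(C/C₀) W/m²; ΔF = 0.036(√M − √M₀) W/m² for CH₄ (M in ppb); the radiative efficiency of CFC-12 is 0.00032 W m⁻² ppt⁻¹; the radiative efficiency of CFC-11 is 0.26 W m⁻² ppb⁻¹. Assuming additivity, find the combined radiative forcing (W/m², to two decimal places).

CO₂: 5.35 × ln(870/280) = 5.35 × ln(3.10714) = 5.35 × 1.13370 = 6.0653 W/m².
CH₄: 0.036 × (√2728 − √729) = 0.036 × (52.2303 − 27.0000) = 0.036 × 25.2303 = 0.9083 W/m².
CFC-12: ΔF = 0.00032 × (320 − 4) = 0.00032 × 316 = 0.1011 W/m².
CFC-11: Δ = 276 − 0 = 276 ppt = 0.276 ppb; ΔF = 0.26 × 0.276 = 0.0718 W/m².
Total ΔF = 6.0653 + 0.9083 + 0.1011 + 0.0718 = 7.1465 W/m².

ΔF = 7.15 W/m²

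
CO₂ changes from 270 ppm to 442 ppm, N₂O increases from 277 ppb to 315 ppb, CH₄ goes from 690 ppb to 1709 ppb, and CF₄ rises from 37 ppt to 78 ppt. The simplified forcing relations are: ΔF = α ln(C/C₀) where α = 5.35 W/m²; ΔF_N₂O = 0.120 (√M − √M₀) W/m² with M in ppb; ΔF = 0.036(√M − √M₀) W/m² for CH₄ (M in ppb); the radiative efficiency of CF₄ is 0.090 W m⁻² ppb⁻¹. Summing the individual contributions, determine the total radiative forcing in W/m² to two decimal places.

CO₂: 5.35 × ln(442/270) = 5.35 × ln(1.63704) = 5.35 × 0.49289 = 2.6370 W/m².
N₂O: 0.120 × (√315 − √277) = 0.120 × (17.7482 − 16.6433) = 0.120 × 1.1049 = 0.1326 W/m².
CH₄: 0.036 × (√1709 − √690) = 0.036 × (41.3401 − 26.2679) = 0.036 × 15.0722 = 0.5426 W/m².
CF₄: Δ = 78 − 37 = 41 ppt = 0.041 ppb; ΔF = 0.090 × 0.041 = 0.0037 W/m².
Total ΔF = 2.6370 + 0.1326 + 0.5426 + 0.0037 = 3.3159 W/m².

ΔF = 3.32 W/m²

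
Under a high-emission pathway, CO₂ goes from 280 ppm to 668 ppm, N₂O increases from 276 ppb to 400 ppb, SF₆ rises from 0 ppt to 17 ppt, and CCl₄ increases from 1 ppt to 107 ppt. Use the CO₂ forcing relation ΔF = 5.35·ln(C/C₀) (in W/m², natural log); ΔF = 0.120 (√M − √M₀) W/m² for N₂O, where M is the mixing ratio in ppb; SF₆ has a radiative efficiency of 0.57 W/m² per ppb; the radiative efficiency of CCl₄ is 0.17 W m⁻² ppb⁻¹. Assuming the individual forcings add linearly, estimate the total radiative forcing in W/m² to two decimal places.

CO₂: 5.35 × ln(668/280) = 5.35 × ln(2.38571) = 5.35 × 0.86950 = 4.6518 W/m².
N₂O: 0.120 × (√400 − √276) = 0.120 × (20.0000 − 16.6132) = 0.120 × 3.3868 = 0.4064 W/m².
SF₆: Δ = 17 − 0 = 17 ppt = 0.017 ppb; ΔF = 0.57 × 0.017 = 0.0097 W/m².
CCl₄: Δ = 107 − 1 = 106 ppt = 0.106 ppb; ΔF = 0.17 × 0.106 = 0.0180 W/m².
Total ΔF = 4.6518 + 0.4064 + 0.0097 + 0.0180 = 5.0859 W/m².

ΔF = 5.09 W/m²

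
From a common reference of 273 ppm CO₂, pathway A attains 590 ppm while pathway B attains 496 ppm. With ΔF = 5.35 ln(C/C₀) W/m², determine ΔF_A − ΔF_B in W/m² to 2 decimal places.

ΔF_A − ΔF_B = 0.93 W/m²

ΔF_A = 5.35 ln(590/273) = 5.35 × 0.77065 = 4.1230 W/m².
ΔF_B = 5.35 ln(496/273) = 5.35 × 0.59710 = 3.1945 W/m².
Difference: 4.1230 − 3.1945 = 0.9285 W/m².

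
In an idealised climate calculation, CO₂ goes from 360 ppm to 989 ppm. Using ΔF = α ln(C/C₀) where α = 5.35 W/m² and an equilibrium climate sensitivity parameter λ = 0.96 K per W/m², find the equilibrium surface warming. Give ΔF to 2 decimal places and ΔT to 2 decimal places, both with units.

CO₂: 5.35 × ln(989/360) = 5.35 × ln(2.74722) = 5.35 × 1.01059 = 5.4067 W/m².
ΔT = λ ΔF = 0.96 × 5.41 = 5.1936 K.

ΔF = 5.41 W/m²; ΔT = 5.19 K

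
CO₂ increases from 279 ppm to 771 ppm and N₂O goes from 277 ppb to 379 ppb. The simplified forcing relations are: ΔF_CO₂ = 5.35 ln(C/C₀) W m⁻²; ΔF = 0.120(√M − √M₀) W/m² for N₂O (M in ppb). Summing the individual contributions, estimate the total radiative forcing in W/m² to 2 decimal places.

CO₂: 5.35 × ln(771/279) = 5.35 × ln(2.76344) = 5.35 × 1.01648 = 5.4382 W/m².
N₂O: 0.120 × (√379 − √277) = 0.120 × (19.4679 − 16.6433) = 0.120 × 2.8246 = 0.3390 W/m².
Total ΔF = 5.4382 + 0.3390 = 5.7772 W/m².

ΔF = 5.78 W/m²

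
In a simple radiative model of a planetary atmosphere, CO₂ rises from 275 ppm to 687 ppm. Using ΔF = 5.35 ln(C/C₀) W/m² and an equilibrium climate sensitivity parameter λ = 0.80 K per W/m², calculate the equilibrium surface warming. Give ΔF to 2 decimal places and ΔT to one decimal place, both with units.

CO₂: 5.35 × ln(687/275) = 5.35 × ln(2.49818) = 5.35 × 0.91556 = 4.8982 W/m².
ΔT = λ ΔF = 0.80 × 4.90 = 3.9200 K.

ΔF = 4.90 W/m²; ΔT = 3.9 K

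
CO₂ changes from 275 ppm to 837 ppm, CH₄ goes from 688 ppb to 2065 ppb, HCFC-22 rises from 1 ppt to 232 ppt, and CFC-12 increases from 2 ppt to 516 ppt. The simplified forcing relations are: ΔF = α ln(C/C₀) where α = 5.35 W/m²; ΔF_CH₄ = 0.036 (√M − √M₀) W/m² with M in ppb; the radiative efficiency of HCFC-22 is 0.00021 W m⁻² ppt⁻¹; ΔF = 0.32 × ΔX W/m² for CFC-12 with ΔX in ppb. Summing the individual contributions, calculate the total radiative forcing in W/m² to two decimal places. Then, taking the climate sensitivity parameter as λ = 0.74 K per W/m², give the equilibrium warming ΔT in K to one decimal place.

CO₂: 5.35 × ln(837/275) = 5.35 × ln(3.04364) = 5.35 × 1.11305 = 5.9548 W/m².
CH₄: 0.036 × (√2065 − √688) = 0.036 × (45.4423 − 26.2298) = 0.036 × 19.2125 = 0.6917 W/m².
HCFC-22: ΔF = 0.00021 × (232 − 1) = 0.00021 × 231 = 0.0485 W/m².
CFC-12: Δ = 516 − 2 = 514 ppt = 0.514 ppb; ΔF = 0.32 × 0.514 = 0.1645 W/m².
Total ΔF = 5.9548 + 0.6917 + 0.0485 + 0.1645 = 6.8595 W/m².
ΔT = λ ΔF = 0.74 × 6.86 = 5.0764 K.

ΔF = 6.86 W/m²; ΔT = 5.1 K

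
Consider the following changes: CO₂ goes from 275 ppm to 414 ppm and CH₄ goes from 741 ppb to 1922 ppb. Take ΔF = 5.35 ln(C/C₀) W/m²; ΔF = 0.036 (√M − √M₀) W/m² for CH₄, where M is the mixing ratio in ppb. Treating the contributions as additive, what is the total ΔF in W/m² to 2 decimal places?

ΔF = 2.79 W/m²

CO₂: 5.35 × ln(414/275) = 5.35 × ln(1.50545) = 5.35 × 0.40909 = 2.1886 W/m².
CH₄: 0.036 × (√1922 − √741) = 0.036 × (43.8406 − 27.2213) = 0.036 × 16.6193 = 0.5983 W/m².
Total ΔF = 2.1886 + 0.5983 = 2.7869 W/m².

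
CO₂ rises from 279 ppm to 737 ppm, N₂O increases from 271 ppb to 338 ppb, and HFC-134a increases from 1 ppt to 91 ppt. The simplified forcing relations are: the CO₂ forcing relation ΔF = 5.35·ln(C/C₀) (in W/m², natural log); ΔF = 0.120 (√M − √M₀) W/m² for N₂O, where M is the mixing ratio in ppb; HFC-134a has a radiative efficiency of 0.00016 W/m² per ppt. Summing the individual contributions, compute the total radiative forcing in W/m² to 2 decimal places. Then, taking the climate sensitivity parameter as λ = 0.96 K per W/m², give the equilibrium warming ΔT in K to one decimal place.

CO₂: 5.35 × ln(737/279) = 5.35 × ln(2.64158) = 5.35 × 0.97138 = 5.1969 W/m².
N₂O: 0.120 × (√338 − √271) = 0.120 × (18.3848 − 16.4621) = 0.120 × 1.9227 = 0.2307 W/m².
HFC-134a: ΔF = 0.00016 × (91 − 1) = 0.00016 × 90 = 0.0144 W/m².
Total ΔF = 5.1969 + 0.2307 + 0.0144 = 5.4420 W/m².
ΔT = λ ΔF = 0.96 × 5.44 = 5.2224 K.

ΔF = 5.44 W/m²; ΔT = 5.2 K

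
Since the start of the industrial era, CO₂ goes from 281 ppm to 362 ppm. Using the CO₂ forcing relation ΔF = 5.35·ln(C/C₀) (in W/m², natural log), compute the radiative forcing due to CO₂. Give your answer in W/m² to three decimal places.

ΔF = 1.355 W/m²

CO₂: 5.35 × ln(362/281) = 5.35 × ln(1.28826) = 5.35 × 0.25329 = 1.3551 W/m².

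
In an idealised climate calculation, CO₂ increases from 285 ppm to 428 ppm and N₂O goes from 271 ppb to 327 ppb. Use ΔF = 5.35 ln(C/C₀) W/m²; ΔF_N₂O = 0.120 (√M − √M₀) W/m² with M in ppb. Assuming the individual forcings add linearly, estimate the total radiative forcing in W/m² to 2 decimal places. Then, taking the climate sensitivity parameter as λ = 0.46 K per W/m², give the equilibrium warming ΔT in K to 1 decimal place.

ΔF = 2.37 W/m²; ΔT = 1.1 K

CO₂: 5.35 × ln(428/285) = 5.35 × ln(1.50175) = 5.35 × 0.40663 = 2.1755 W/m².
N₂O: 0.120 × (√327 − √271) = 0.120 × (18.0831 − 16.4621) = 0.120 × 1.6210 = 0.1945 W/m².
Total ΔF = 2.1755 + 0.1945 = 2.3700 W/m².
ΔT = λ ΔF = 0.46 × 2.37 = 1.0902 K.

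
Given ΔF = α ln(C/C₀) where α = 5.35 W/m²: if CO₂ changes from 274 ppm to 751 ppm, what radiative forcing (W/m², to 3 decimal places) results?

CO₂: 5.35 × ln(751/274) = 5.35 × ln(2.74088) = 5.35 × 1.00828 = 5.3943 W/m².

ΔF = 5.394 W/m²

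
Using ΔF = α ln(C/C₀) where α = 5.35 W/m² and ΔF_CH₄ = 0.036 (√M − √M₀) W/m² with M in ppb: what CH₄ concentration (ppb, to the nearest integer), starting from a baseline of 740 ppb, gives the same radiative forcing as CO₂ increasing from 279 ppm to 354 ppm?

CO₂ forcing: 5.35 × ln(354/279) = 5.35 × 0.238085 = 1.27375 W/m².
Set 0.036(√M − √740) = 1.27375: √M = 1.27375/0.036 + √740 = 35.3819 + 27.2029 = 62.5848.
M = (62.5848)² = 3916.86 ppb.

M ≈ 3917 ppb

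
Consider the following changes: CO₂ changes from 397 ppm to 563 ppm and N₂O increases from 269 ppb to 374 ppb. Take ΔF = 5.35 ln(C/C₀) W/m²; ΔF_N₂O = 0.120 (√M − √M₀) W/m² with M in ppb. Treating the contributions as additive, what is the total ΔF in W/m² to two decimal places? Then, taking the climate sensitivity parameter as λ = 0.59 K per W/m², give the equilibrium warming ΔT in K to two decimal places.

CO₂: 5.35 × ln(563/397) = 5.35 × ln(1.41814) = 5.35 × 0.34935 = 1.8690 W/m².
N₂O: 0.120 × (√374 − √269) = 0.120 × (19.3391 − 16.4012) = 0.120 × 2.9379 = 0.3525 W/m².
Total ΔF = 1.8690 + 0.3525 = 2.2215 W/m².
ΔT = λ ΔF = 0.59 × 2.22 = 1.3098 K.

ΔF = 2.22 W/m²; ΔT = 1.31 K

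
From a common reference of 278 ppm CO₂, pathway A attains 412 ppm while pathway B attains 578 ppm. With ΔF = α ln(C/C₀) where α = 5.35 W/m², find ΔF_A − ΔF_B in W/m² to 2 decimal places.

ΔF_A − ΔF_B = -1.81 W/m²

ΔF_A = 5.35 ln(412/278) = 5.35 × 0.39340 = 2.1047 W/m².
ΔF_B = 5.35 ln(578/278) = 5.35 × 0.73195 = 3.9159 W/m².
Difference: 2.1047 − 3.9159 = -1.8112 W/m².
(Equivalently, ΔF_A − ΔF_B = 5.35 ln(412/578) = 5.35 × -0.33855 = -1.8112 W/m².)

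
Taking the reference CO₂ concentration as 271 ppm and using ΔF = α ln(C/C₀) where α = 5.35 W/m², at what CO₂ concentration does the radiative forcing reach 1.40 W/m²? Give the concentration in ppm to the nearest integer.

Set 5.35 ln(C/271) = 1.40, so ln(C/271) = 1.40/5.35 = 0.26168.
Then C/271 = e^0.26168 = 1.29911, giving C = 271 × 1.29911 = 352.06 ppm.

C ≈ 352 ppm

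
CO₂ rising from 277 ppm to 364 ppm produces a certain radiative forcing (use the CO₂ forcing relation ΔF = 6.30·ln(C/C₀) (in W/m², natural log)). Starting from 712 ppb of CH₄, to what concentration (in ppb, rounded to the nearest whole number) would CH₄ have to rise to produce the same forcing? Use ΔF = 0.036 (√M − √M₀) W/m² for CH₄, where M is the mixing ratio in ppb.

CO₂ forcing: 6.30 × ln(364/277) = 6.30 × 0.273136 = 1.72076 W/m².
Set 0.036(√M − √712) = 1.72076: √M = 1.72076/0.036 + √712 = 47.7989 + 26.6833 = 74.4822.
M = (74.4822)² = 5547.60 ppb.

M ≈ 5548 ppb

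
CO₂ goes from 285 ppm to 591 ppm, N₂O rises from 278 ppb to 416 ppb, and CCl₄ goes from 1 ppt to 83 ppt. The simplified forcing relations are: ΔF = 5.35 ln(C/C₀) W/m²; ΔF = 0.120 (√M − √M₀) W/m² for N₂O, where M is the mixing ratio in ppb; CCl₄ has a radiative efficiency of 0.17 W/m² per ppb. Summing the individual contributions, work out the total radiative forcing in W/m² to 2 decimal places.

CO₂: 5.35 × ln(591/285) = 5.35 × ln(2.07368) = 5.35 × 0.72932 = 3.9019 W/m².
N₂O: 0.120 × (√416 − √278) = 0.120 × (20.3961 − 16.6733) = 0.120 × 3.7228 = 0.4467 W/m².
CCl₄: Δ = 83 − 1 = 82 ppt = 0.082 ppb; ΔF = 0.17 × 0.082 = 0.0139 W/m².
Total ΔF = 3.9019 + 0.4467 + 0.0139 = 4.3625 W/m².

ΔF = 4.36 W/m²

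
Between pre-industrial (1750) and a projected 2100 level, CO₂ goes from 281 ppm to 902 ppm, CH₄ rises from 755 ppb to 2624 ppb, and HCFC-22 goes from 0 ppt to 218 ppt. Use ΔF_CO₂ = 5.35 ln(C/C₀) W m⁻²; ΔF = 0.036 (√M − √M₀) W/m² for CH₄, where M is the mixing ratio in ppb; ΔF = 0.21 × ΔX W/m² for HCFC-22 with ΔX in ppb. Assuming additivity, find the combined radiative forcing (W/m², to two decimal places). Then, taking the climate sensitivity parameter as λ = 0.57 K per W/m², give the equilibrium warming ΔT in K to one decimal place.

ΔF = 7.14 W/m²; ΔT = 4.1 K

CO₂: 5.35 × ln(902/281) = 5.35 × ln(3.20996) = 5.35 × 1.16626 = 6.2395 W/m².
CH₄: 0.036 × (√2624 − √755) = 0.036 × (51.2250 − 27.4773) = 0.036 × 23.7477 = 0.8549 W/m².
HCFC-22: Δ = 218 − 0 = 218 ppt = 0.218 ppb; ΔF = 0.21 × 0.218 = 0.0458 W/m².
Total ΔF = 6.2395 + 0.8549 + 0.0458 = 7.1402 W/m².
ΔT = λ ΔF = 0.57 × 7.14 = 4.0698 K.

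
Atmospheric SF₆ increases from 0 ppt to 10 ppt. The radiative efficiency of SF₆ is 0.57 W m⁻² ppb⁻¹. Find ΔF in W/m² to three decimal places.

SF₆: Δ = 10 − 0 = 10 ppt = 0.010 ppb; ΔF = 0.57 × 0.010 = 0.0057 W/m².

ΔF = 0.006 W/m²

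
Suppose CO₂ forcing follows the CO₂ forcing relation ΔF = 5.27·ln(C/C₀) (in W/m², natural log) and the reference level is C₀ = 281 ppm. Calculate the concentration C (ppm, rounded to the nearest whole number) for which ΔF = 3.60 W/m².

C ≈ 556 ppm

Set 5.27 ln(C/281) = 3.60, so ln(C/281) = 3.60/5.27 = 0.68311.
Then C/281 = e^0.68311 = 1.98003, giving C = 281 × 1.98003 = 556.39 ppm.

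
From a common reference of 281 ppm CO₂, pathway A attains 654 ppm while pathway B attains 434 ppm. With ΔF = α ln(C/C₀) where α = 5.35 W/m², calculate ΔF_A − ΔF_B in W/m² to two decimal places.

ΔF_A = 5.35 ln(654/281) = 5.35 × 0.84475 = 4.5194 W/m².
ΔF_B = 5.35 ln(434/281) = 5.35 × 0.43469 = 2.3256 W/m².
Difference: 4.5194 − 2.3256 = 2.1938 W/m².

ΔF_A − ΔF_B = 2.19 W/m²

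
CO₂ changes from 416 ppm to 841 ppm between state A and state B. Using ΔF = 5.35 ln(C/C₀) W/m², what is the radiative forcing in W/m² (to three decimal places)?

ΔF = 3.766 W/m²

CO₂: 5.35 × ln(841/416) = 5.35 × ln(2.02163) = 5.35 × 0.70390 = 3.7659 W/m².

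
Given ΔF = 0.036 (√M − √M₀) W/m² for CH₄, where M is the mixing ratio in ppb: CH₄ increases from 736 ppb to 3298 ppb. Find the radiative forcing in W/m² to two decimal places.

CH₄: 0.036 × (√3298 − √736) = 0.036 × (57.4282 − 27.1293) = 0.036 × 30.2989 = 1.0908 W/m².

ΔF = 1.09 W/m²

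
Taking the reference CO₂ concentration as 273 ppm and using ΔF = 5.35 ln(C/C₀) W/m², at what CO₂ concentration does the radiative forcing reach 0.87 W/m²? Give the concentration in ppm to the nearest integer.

Set 5.35 ln(C/273) = 0.87, so ln(C/273) = 0.87/5.35 = 0.16262.
Then C/273 = e^0.16262 = 1.17659, giving C = 273 × 1.17659 = 321.21 ppm.

C ≈ 321 ppm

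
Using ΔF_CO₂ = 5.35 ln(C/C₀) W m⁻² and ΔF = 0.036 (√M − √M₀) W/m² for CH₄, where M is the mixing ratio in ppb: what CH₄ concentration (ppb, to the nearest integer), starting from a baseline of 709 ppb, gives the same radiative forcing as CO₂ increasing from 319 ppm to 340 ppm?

M ≈ 1303 ppb

CO₂ forcing: 5.35 × ln(340/319) = 5.35 × 0.063755 = 0.34109 W/m².
Set 0.036(√M − √709) = 0.34109: √M = 0.34109/0.036 + √709 = 9.4747 + 26.6271 = 36.1018.
M = (36.1018)² = 1303.34 ppb.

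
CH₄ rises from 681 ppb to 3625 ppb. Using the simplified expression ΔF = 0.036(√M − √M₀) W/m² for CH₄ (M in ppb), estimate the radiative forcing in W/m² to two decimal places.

ΔF = 1.23 W/m²

CH₄: 0.036 × (√3625 − √681) = 0.036 × (60.2080 − 26.0960) = 0.036 × 34.1120 = 1.2280 W/m².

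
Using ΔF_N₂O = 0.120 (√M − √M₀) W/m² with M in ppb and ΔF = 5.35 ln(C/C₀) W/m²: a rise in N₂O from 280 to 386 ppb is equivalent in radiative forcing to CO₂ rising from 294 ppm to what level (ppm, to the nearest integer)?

N₂O forcing: 0.120 × (√386 − √280) = 0.120 × (19.6469 − 16.7332) = 0.120 × 2.9137 = 0.34964 W/m².
Set 5.35 ln(C/294) = 0.34964: ln(C/294) = 0.34964/5.35 = 0.06535, so C = 294 × e^0.06535 = 294 × 1.06753 = 313.85 ppm.

C ≈ 314 ppm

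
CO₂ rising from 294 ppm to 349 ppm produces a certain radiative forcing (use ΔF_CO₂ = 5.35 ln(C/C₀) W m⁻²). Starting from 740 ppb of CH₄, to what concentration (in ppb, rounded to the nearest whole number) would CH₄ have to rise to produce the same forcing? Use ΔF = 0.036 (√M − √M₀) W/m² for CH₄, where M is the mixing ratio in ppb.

M ≈ 2776 ppb

CO₂ forcing: 5.35 × ln(349/294) = 5.35 × 0.171492 = 0.91748 W/m².
Set 0.036(√M − √740) = 0.91748: √M = 0.91748/0.036 + √740 = 25.4856 + 27.2029 = 52.6885.
M = (52.6885)² = 2776.08 ppb.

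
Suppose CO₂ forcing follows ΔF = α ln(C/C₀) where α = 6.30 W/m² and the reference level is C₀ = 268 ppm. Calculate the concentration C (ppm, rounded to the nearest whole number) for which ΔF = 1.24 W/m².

C ≈ 326 ppm

Set 6.30 ln(C/268) = 1.24, so ln(C/268) = 1.24/6.30 = 0.19683.
Then C/268 = e^0.19683 = 1.21754, giving C = 268 × 1.21754 = 326.30 ppm.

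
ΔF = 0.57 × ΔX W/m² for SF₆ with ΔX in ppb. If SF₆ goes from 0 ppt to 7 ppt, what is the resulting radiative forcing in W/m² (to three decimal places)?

SF₆: Δ = 7 − 0 = 7 ppt = 0.007 ppb; ΔF = 0.57 × 0.007 = 0.0040 W/m².

ΔF = 0.004 W/m²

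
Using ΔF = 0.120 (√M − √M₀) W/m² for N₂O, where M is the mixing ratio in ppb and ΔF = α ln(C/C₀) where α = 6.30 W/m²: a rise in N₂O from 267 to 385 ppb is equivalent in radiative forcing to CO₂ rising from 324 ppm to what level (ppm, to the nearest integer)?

C ≈ 345 ppm

N₂O forcing: 0.120 × (√385 − √267) = 0.120 × (19.6214 − 16.3401) = 0.120 × 3.2813 = 0.39376 W/m².
Set 6.30 ln(C/324) = 0.39376: ln(C/324) = 0.39376/6.30 = 0.06250, so C = 324 × e^0.06250 = 324 × 1.06449 = 344.89 ppm.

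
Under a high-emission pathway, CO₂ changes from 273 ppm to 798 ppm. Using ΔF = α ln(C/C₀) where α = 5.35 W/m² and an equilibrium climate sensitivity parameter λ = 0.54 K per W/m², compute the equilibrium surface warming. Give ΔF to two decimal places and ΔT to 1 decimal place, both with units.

ΔF = 5.74 W/m²; ΔT = 3.1 K

CO₂: 5.35 × ln(798/273) = 5.35 × ln(2.92308) = 5.35 × 1.07264 = 5.7386 W/m².
ΔT = λ ΔF = 0.54 × 5.74 = 3.0996 K.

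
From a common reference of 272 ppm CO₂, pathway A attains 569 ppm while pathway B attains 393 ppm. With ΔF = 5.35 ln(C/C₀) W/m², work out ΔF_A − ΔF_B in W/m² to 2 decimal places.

ΔF_A − ΔF_B = 1.98 W/m²

ΔF_A = 5.35 ln(569/272) = 5.35 × 0.73808 = 3.9487 W/m².
ΔF_B = 5.35 ln(393/272) = 5.35 × 0.36801 = 1.9689 W/m².
Difference: 3.9487 − 1.9689 = 1.9798 W/m².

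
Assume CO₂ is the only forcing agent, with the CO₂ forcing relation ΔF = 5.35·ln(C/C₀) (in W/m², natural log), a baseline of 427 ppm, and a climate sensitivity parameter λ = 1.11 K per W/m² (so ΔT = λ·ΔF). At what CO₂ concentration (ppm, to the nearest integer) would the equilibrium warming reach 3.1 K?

Required forcing: ΔF = ΔT/λ = 3.1/1.11 = 2.7928 W/m².
Then ln(C/427) = ΔF/5.35 = 2.7928/5.35 = 0.52202.
So C = 427 × e^0.52202 = 427 × 1.68543 = 719.68 ppm.

C ≈ 720 ppm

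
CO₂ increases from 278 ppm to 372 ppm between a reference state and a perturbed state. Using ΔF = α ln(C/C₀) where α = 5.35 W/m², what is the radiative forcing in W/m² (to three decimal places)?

ΔF = 1.558 W/m²

CO₂ absorption bands are partially saturated, so forcing scales with the logarithm of the concentration ratio.
CO₂: 5.35 × ln(372/278) = 5.35 × ln(1.33813) = 5.35 × 0.29127 = 1.5583 W/m².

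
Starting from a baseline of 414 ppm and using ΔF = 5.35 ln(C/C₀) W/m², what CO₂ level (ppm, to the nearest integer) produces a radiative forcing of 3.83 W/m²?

C ≈ 847 ppm

Set 5.35 ln(C/414) = 3.83, so ln(C/414) = 3.83/5.35 = 0.71589.
Then C/414 = e^0.71589 = 2.04601, giving C = 414 × 2.04601 = 847.05 ppm.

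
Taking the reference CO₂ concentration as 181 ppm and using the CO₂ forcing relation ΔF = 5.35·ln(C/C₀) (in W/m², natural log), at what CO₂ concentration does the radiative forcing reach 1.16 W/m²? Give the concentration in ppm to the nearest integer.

Set 5.35 ln(C/181) = 1.16, so ln(C/181) = 1.16/5.35 = 0.21682.
Then C/181 = e^0.21682 = 1.24212, giving C = 181 × 1.24212 = 224.82 ppm.

C ≈ 225 ppm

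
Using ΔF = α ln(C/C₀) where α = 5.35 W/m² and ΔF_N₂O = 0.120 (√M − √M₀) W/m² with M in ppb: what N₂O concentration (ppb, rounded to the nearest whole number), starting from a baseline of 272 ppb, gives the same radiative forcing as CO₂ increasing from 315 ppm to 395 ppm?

CO₂ forcing: 5.35 × ln(395/315) = 5.35 × 0.226313 = 1.21077 W/m².
Set 0.120(√M − √272) = 1.21077: √M = 1.21077/0.120 + √272 = 10.0898 + 16.4924 = 26.5822.
M = (26.5822)² = 706.61 ppb.

M ≈ 707 ppb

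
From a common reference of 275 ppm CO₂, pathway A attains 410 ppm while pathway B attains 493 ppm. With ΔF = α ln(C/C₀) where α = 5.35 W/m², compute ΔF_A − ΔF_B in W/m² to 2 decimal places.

ΔF_A = 5.35 ln(410/275) = 5.35 × 0.39939 = 2.1367 W/m².
ΔF_B = 5.35 ln(493/275) = 5.35 × 0.58374 = 3.1230 W/m².
Difference: 2.1367 − 3.1230 = -0.9863 W/m².

ΔF_A − ΔF_B = -0.99 W/m²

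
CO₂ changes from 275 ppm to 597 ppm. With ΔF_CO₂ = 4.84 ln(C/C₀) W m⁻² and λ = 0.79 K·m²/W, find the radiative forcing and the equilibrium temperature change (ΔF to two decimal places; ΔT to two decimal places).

CO₂: 4.84 × ln(597/275) = 4.84 × ln(2.17091) = 4.84 × 0.77515 = 3.7517 W/m².
ΔT = λ ΔF = 0.79 × 3.75 = 2.9625 K.

ΔF = 3.75 W/m²; ΔT = 2.96 K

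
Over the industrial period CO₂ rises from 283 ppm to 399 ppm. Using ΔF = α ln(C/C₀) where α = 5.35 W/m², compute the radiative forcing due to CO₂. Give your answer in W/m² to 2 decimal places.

ΔF = 1.84 W/m²

CO₂ absorption bands are partially saturated, so forcing scales with the logarithm of the concentration ratio.
CO₂: 5.35 × ln(399/283) = 5.35 × ln(1.40989) = 5.35 × 0.34351 = 1.8378 W/m².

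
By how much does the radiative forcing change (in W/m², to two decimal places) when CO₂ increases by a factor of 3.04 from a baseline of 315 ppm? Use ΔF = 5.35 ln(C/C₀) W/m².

ΔF = 5.95 W/m²

ΔF = 5.35 × ln(3.04) = 5.35 × 1.11186 = 5.9485 W/m².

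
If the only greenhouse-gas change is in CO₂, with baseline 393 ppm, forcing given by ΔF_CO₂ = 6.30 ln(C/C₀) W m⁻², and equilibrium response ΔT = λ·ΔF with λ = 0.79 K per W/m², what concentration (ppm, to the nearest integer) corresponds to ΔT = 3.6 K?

C ≈ 810 ppm

Required forcing: ΔF = ΔT/λ = 3.6/0.79 = 4.5570 W/m².
Then ln(C/393) = ΔF/6.30 = 4.5570/6.30 = 0.72333.
So C = 393 × e^0.72333 = 393 × 2.06129 = 810.09 ppm.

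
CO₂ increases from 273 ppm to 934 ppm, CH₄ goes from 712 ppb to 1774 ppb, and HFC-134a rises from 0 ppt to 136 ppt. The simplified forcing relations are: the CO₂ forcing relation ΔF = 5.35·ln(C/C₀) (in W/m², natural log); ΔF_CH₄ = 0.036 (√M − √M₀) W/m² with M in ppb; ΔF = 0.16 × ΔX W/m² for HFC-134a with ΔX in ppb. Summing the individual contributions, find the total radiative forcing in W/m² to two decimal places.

CO₂: 5.35 × ln(934/273) = 5.35 × ln(3.42125) = 5.35 × 1.23001 = 6.5806 W/m².
CH₄: 0.036 × (√1774 − √712) = 0.036 × (42.1189 − 26.6833) = 0.036 × 15.4356 = 0.5557 W/m².
HFC-134a: Δ = 136 − 0 = 136 ppt = 0.136 ppb; ΔF = 0.16 × 0.136 = 0.0218 W/m².
Total ΔF = 6.5806 + 0.5557 + 0.0218 = 7.1581 W/m².

ΔF = 7.16 W/m²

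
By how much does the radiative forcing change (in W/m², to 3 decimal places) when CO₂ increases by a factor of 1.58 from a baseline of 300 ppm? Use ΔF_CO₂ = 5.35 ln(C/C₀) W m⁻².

ΔF = 2.447 W/m²

ΔF = 5.35 × ln(1.58) = 5.35 × 0.45742 = 2.4472 W/m².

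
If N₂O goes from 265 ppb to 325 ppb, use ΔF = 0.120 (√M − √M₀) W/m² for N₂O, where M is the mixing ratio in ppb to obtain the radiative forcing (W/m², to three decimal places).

N₂O: 0.120 × (√325 − √265) = 0.120 × (18.0278 − 16.2788) = 0.120 × 1.7490 = 0.2099 W/m².

ΔF = 0.210 W/m²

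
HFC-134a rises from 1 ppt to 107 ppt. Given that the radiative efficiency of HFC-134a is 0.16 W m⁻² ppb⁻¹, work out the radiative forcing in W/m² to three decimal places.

ΔF = 0.017 W/m²

HFC-134a: Δ = 107 − 1 = 106 ppt = 0.106 ppb; ΔF = 0.16 × 0.106 = 0.0170 W/m².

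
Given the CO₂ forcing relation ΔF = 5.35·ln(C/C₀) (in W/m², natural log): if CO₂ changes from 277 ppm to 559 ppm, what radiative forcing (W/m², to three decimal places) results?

ΔF = 3.756 W/m²

CO₂: 5.35 × ln(559/277) = 5.35 × ln(2.01805) = 5.35 × 0.70213 = 3.7564 W/m².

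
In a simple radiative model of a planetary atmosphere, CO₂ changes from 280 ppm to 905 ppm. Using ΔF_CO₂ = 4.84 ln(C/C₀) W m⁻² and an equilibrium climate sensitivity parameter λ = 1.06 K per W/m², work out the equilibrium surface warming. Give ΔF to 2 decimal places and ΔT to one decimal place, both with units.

CO₂: 4.84 × ln(905/280) = 4.84 × ln(3.23214) = 4.84 × 1.17314 = 5.6780 W/m².
ΔT = λ ΔF = 1.06 × 5.68 = 6.0208 K.

ΔF = 5.68 W/m²; ΔT = 6.0 K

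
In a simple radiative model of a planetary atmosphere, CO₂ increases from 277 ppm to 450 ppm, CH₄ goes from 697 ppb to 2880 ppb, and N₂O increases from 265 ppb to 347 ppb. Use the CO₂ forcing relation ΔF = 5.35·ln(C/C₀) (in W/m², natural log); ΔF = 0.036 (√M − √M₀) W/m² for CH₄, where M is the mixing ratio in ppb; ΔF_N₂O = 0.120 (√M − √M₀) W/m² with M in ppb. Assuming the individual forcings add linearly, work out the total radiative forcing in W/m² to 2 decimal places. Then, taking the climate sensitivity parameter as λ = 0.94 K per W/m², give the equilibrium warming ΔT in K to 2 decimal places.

ΔF = 3.86 W/m²; ΔT = 3.63 K

CO₂: 5.35 × ln(450/277) = 5.35 × ln(1.62455) = 5.35 × 0.48523 = 2.5960 W/m².
CH₄: 0.036 × (√2880 − √697) = 0.036 × (53.6656 − 26.4008) = 0.036 × 27.2648 = 0.9815 W/m².
N₂O: 0.120 × (√347 − √265) = 0.120 × (18.6279 − 16.2788) = 0.120 × 2.3491 = 0.2819 W/m².
Total ΔF = 2.5960 + 0.9815 + 0.2819 = 3.8594 W/m².
ΔT = λ ΔF = 0.94 × 3.86 = 3.6284 K.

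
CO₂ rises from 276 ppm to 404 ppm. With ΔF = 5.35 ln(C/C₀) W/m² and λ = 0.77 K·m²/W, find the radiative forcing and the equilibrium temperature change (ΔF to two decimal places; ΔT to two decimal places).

CO₂: 5.35 × ln(404/276) = 5.35 × ln(1.46377) = 5.35 × 0.38102 = 2.0385 W/m².
ΔT = λ ΔF = 0.77 × 2.04 = 1.5708 K.

ΔF = 2.04 W/m²; ΔT = 1.57 K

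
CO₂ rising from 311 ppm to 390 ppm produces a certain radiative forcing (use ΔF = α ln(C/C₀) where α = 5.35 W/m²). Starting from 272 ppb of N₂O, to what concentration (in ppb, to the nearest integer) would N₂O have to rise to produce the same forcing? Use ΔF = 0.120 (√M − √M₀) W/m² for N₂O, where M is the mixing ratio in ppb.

M ≈ 707 ppb

CO₂ forcing: 5.35 × ln(390/311) = 5.35 × 0.226354 = 1.21099 W/m².
Set 0.120(√M − √272) = 1.21099: √M = 1.21099/0.120 + √272 = 10.0916 + 16.4924 = 26.5840.
M = (26.5840)² = 706.71 ppb.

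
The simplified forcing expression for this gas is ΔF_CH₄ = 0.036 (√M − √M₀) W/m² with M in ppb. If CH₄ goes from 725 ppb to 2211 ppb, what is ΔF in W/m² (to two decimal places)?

CH₄: 0.036 × (√2211 − √725) = 0.036 × (47.0213 − 26.9258) = 0.036 × 20.0955 = 0.7234 W/m².

ΔF = 0.72 W/m²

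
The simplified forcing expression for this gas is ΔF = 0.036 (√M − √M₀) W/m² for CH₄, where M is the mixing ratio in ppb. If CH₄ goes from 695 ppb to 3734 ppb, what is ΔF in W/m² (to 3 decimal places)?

ΔF = 1.251 W/m²

CH₄: 0.036 × (√3734 − √695) = 0.036 × (61.1065 − 26.3629) = 0.036 × 34.7436 = 1.2508 W/m².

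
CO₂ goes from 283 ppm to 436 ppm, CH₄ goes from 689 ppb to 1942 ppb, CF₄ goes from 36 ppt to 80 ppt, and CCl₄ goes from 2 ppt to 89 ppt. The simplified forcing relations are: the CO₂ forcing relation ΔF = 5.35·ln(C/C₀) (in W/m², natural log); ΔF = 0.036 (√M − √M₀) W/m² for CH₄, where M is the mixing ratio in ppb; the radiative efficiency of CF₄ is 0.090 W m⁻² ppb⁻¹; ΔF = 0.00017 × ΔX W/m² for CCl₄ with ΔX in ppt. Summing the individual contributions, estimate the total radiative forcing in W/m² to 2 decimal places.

ΔF = 2.97 W/m²

CO₂: 5.35 × ln(436/283) = 5.35 × ln(1.54064) = 5.35 × 0.43220 = 2.3123 W/m².
CH₄: 0.036 × (√1942 − √689) = 0.036 × (44.0681 − 26.2488) = 0.036 × 17.8193 = 0.6415 W/m².
CF₄: Δ = 80 − 36 = 44 ppt = 0.044 ppb; ΔF = 0.090 × 0.044 = 0.0040 W/m².
CCl₄: ΔF = 0.00017 × (89 − 2) = 0.00017 × 87 = 0.0148 W/m².
Total ΔF = 2.3123 + 0.6415 + 0.0040 + 0.0148 = 2.9726 W/m².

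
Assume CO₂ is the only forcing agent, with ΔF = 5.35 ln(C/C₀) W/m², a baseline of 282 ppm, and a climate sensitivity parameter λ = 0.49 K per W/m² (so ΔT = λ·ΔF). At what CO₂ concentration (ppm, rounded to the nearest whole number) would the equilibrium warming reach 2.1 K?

Required forcing: ΔF = ΔT/λ = 2.1/0.49 = 4.2857 W/m².
Then ln(C/282) = ΔF/5.35 = 4.2857/5.35 = 0.80107.
So C = 282 × e^0.80107 = 282 × 2.22792 = 628.27 ppm.

C ≈ 628 ppm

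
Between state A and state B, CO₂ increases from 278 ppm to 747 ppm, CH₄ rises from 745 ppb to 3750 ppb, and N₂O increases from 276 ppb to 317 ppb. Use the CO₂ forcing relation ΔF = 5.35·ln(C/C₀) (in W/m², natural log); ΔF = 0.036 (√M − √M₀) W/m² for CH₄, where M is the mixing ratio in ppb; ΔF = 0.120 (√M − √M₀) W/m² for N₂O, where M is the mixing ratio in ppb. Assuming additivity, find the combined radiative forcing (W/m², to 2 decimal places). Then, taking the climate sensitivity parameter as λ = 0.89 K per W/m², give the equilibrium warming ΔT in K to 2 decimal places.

CO₂: 5.35 × ln(747/278) = 5.35 × ln(2.68705) = 5.35 × 0.98844 = 5.2882 W/m².
CH₄: 0.036 × (√3750 − √745) = 0.036 × (61.2372 − 27.2947) = 0.036 × 33.9425 = 1.2219 W/m².
N₂O: 0.120 × (√317 − √276) = 0.120 × (17.8045 − 16.6132) = 0.120 × 1.1913 = 0.1430 W/m².
Total ΔF = 5.2882 + 1.2219 + 0.1430 = 6.6531 W/m².
ΔT = λ ΔF = 0.89 × 6.65 = 5.9185 K.

ΔF = 6.65 W/m²; ΔT = 5.92 K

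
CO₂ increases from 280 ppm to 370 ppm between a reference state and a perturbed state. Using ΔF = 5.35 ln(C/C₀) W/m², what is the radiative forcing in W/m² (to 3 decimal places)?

CO₂ absorption bands are partially saturated, so forcing scales with the logarithm of the concentration ratio.
CO₂: 5.35 × ln(370/280) = 5.35 × ln(1.32143) = 5.35 × 0.27871 = 1.4911 W/m².

ΔF = 1.491 W/m²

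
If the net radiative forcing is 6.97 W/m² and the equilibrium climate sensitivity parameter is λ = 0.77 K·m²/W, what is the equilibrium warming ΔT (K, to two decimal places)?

ΔT = 5.37 K

ΔT = λ ΔF = 0.77 × 6.97 = 5.3669 K.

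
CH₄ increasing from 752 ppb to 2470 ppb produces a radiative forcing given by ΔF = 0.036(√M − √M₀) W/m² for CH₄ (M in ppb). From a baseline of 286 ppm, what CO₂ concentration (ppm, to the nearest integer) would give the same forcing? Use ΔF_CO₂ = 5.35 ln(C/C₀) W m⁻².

CH₄ forcing: 0.036 × (√2470 − √752) = 0.036 × (49.6991 − 27.4226) = 0.036 × 22.2765 = 0.80195 W/m².
Set 5.35 ln(C/286) = 0.80195: ln(C/286) = 0.80195/5.35 = 0.14990, so C = 286 × e^0.14990 = 286 × 1.16172 = 332.25 ppm.

C ≈ 332 ppm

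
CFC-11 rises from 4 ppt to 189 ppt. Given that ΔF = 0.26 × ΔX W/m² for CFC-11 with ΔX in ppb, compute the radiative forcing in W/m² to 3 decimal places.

ΔF = 0.048 W/m²

CFC-11: Δ = 189 − 4 = 185 ppt = 0.185 ppb; ΔF = 0.26 × 0.185 = 0.0481 W/m².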